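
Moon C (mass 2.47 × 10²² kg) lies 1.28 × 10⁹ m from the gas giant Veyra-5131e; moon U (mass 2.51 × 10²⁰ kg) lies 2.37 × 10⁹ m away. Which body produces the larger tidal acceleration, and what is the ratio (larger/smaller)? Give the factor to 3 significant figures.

Tidal stretch scales as M/d³; compute that for each body.
Moon C: (2.47 × 10²²) / (1.28 × 10⁹)³ = 1.178 × 10⁻⁵
Moon U: (2.51 × 10²⁰) / (2.37 × 10⁹)³ = 1.886 × 10⁻⁸
Ratio (larger/smaller) = 625

Moon C, by a factor of ≈ 625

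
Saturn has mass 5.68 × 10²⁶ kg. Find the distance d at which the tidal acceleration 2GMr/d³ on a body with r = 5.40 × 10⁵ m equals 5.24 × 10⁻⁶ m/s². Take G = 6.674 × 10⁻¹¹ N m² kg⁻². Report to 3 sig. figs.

2GMr/d³ = a_tidal  ⇒  d = (2GMr / a_tidal)^(1/3)
d = (2 × 6.674×10⁻¹¹ × (5.68 × 10²⁶) × (5.40 × 10⁵) / (5.24 × 10⁻⁶))^(1/3)
  = 1.98 × 10⁹ m

1.98 × 10⁹ m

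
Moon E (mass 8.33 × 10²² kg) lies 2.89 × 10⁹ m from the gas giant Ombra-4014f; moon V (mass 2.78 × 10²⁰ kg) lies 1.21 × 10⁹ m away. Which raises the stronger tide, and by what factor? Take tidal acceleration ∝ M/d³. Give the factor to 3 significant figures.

Moon E, by a factor of ≈ 22.0

Compare M/d³ for the two perturbers:
Moon E: (8.33 × 10²²) / (2.89 × 10⁹)³ = 3.451 × 10⁻⁶
Moon V: (2.78 × 10²⁰) / (1.21 × 10⁹)³ = 1.569 × 10⁻⁷
Ratio (larger/smaller) = 22.0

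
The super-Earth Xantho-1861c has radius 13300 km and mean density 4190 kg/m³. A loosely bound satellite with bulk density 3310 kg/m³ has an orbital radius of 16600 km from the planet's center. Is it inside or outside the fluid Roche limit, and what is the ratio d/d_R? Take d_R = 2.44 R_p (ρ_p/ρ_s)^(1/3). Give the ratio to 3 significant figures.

inside; d/d_R ≈ 0.473

d_R = 2.44 × (13300 km) × (4190/3310)^(1/3) = 35110 km
d/d_R = (16600) / (35110) = 0.473
Since d/d_R < 1, the body is inside the Roche limit.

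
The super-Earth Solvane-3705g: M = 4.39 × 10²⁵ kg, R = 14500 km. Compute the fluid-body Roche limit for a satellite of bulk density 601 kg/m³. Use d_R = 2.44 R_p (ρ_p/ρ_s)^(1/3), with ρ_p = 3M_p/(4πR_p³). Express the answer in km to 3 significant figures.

ρ_p = 3M_p/(4πR_p³) = 3 × (4.39 × 10²⁵) / (4π × (1.45 × 10⁷ m)³) = 3440 kg/m³
d_R = 2.44 × 14500 km × (3440/601)^(1/3)
    = 63300 km

63300 km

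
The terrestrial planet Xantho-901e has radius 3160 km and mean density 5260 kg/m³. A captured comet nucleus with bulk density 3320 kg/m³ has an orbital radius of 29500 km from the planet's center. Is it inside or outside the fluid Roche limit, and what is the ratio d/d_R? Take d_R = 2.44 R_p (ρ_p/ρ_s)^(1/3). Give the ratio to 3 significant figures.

d_R = 2.44 × (3160 km) × (5260/3320)^(1/3) = 8989 km
d/d_R = (29500) / (8989) = 3.28
Since d/d_R > 1, the body is outside the Roche limit.

outside; d/d_R ≈ 3.28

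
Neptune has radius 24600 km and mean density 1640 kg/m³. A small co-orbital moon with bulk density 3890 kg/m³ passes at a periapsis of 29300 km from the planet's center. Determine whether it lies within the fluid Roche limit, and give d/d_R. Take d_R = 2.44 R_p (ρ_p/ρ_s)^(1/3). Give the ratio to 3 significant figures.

inside; d/d_R ≈ 0.651

d_R = 2.44 × (24600 km) × (1640/3890)^(1/3) = 45010 km
d/d_R = (29300) / (45010) = 0.651
Since d/d_R < 1, the body is inside the Roche limit.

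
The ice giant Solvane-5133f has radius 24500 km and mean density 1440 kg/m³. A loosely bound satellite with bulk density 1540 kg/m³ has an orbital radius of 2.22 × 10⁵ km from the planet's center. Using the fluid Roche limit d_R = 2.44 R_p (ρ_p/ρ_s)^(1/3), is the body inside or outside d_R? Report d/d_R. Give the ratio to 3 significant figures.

d_R = 2.44 × (24500 km) × (1440/1540)^(1/3) = 58460 km
d/d_R = (2.22 × 10⁵) / (58460) = 3.80
Since d/d_R > 1, the body is outside the Roche limit.

outside; d/d_R ≈ 3.80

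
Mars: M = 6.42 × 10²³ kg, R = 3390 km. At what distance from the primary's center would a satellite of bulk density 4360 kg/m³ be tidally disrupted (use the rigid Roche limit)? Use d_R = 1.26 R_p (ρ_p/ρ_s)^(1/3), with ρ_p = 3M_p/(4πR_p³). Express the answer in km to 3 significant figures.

ρ_p = 3M_p/(4πR_p³) = 3 × (6.42 × 10²³) / (4π × (3.39 × 10⁶ m)³) = 3930 kg/m³
d_R = 1.26 × 3390 km × (3930/4360)^(1/3)
    = 4130 km

4130 km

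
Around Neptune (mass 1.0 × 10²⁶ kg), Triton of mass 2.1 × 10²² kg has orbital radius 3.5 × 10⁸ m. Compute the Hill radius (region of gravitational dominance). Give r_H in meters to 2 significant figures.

1.4 × 10⁷ m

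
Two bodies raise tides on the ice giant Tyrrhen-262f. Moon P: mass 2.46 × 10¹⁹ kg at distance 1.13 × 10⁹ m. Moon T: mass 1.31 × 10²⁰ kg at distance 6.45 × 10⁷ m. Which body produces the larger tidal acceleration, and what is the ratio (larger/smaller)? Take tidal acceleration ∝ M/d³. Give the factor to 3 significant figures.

Tidal acceleration ∝ M/d³, so compare M/d³ for each.
Moon P: (2.46 × 10¹⁹) / (1.13 × 10⁹)³ = 1.705 × 10⁻⁸
Moon T: (1.31 × 10²⁰) / (6.45 × 10⁷)³ = 4.882 × 10⁻⁴
Ratio (larger/smaller) = 28600

Moon T, by a factor of ≈ 28600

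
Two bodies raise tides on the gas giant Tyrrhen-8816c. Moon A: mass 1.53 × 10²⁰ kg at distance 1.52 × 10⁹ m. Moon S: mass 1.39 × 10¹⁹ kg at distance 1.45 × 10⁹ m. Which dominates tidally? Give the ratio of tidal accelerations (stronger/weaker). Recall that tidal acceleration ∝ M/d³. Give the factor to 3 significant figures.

Moon A, by a factor of ≈ 9.56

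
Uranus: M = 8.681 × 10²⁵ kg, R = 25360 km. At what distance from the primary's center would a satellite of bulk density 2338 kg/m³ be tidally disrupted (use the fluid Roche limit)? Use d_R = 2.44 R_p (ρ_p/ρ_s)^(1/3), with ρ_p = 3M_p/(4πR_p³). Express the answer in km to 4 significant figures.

50500 km

ρ_p = 3M_p/(4πR_p³) = 3 × (8.681 × 10²⁵) / (4π × (2.536 × 10⁷ m)³) = 1271 kg/m³
d_R = 2.44 × 25360 km × (1271/2338)^(1/3)
    = 50500 km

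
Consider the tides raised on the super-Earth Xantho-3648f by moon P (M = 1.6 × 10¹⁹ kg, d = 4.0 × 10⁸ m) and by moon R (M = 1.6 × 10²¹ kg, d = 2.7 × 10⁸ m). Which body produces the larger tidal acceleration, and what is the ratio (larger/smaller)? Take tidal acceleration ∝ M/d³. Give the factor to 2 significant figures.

Tidal acceleration ∝ M/d³, so compare M/d³ for each.
Moon P: (1.6 × 10¹⁹) / (4.0 × 10⁸)³ = 2.500 × 10⁻⁷
Moon R: (1.6 × 10²¹) / (2.7 × 10⁸)³ = 8.129 × 10⁻⁵
Ratio (larger/smaller) = 330

Moon R, by a factor of ≈ 330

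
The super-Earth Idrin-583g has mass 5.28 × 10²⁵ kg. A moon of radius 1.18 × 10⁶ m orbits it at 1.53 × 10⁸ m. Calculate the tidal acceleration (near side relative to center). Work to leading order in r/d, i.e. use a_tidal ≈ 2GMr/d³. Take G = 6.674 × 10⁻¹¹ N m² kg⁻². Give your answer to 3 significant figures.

Δg = 2GMr/d³
   = 2 × (6.674 × 10⁻¹¹) × (5.28 × 10²⁵) × (1.18 × 10⁶) / (1.53 × 10⁸)³
   = 2.32 × 10⁻³ m/s²

2.32 × 10⁻³ m/s²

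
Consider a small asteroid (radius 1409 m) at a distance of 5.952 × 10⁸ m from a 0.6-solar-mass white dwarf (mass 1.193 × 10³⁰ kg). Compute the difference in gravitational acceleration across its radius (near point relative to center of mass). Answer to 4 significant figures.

1.064 × 10⁻³ m/s²

Δg = 2GMr/d³
   = 2 × (6.674 × 10⁻¹¹) × (1.193 × 10³⁰) × (1409) / (5.952 × 10⁸)³
   = 1.064 × 10⁻³ m/s²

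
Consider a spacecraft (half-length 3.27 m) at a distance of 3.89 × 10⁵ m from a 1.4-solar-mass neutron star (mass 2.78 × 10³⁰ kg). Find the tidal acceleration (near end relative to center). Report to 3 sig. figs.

2.06 × 10⁴ m/s²

Differencing GM/(d−r)² and GM/d² to first order in r/d gives 2GMr/d³.
Δa = 2GMr/d³
   = 2 × (6.674 × 10⁻¹¹) × (2.78 × 10³⁰) × (3.27) / (3.89 × 10⁵)³
   = 2.06 × 10⁴ m/s²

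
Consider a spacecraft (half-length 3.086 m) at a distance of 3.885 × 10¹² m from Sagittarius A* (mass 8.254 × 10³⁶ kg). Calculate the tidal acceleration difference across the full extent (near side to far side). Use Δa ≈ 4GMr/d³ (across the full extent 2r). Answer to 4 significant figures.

The field gradient is 2GM/d³; across the full diameter 2r the difference is 4GMr/d³.
Δa = 4GMr/d³
   = 4 × (6.674 × 10⁻¹¹) × (8.254 × 10³⁶) × (3.086) / (3.885 × 10¹²)³
   = 1.160 × 10⁻¹⁰ m/s²

1.160 × 10⁻¹⁰ m/s²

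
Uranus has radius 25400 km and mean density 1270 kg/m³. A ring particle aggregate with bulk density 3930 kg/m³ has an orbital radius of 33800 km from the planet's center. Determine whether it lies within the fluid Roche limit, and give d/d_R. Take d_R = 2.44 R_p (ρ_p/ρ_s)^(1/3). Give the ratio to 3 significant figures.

d_R = 2.44 × (25400 km) × (1270/3930)^(1/3) = 42530 km
d/d_R = (33800) / (42530) = 0.795
Since d/d_R < 1, the body is inside the Roche limit.

inside; d/d_R ≈ 0.795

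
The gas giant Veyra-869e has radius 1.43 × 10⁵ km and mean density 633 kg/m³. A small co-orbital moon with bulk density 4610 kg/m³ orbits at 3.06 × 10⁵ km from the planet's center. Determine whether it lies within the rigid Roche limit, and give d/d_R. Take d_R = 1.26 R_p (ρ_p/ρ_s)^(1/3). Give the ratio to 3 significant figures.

outside; d/d_R ≈ 3.29

d_R = 1.26 × (1.43 × 10⁵ km) × (633/4610)^(1/3) = 92960 km
d/d_R = (3.06 × 10⁵) / (92960) = 3.29
Since d/d_R > 1, the body is outside the Roche limit.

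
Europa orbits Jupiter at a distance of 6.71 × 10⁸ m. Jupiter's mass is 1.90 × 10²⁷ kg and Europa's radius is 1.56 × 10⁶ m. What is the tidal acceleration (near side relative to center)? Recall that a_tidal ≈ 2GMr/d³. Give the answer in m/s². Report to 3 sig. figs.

1.31 × 10⁻³ m/s²

The tidal stretch is the gradient of GM/d² times the body's extent r, hence the 1/d³ dependence.
Δg = 2GMr/d³
   = 2 × (6.674 × 10⁻¹¹) × (1.90 × 10²⁷) × (1.56 × 10⁶) / (6.71 × 10⁸)³
   = 1.31 × 10⁻³ m/s²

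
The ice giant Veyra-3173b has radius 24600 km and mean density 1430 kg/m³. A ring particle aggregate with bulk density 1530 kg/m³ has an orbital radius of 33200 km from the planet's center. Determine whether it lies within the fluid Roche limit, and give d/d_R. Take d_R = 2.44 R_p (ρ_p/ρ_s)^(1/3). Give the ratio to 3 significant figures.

inside; d/d_R ≈ 0.566

d_R = 2.44 × (24600 km) × (1430/1530)^(1/3) = 58690 km
d/d_R = (33200) / (58690) = 0.566
Since d/d_R < 1, the body is inside the Roche limit.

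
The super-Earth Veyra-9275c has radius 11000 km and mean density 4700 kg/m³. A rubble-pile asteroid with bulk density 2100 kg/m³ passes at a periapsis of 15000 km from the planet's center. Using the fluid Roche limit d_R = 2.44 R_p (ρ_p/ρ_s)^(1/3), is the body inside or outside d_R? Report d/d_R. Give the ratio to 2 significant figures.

d_R = 2.44 × (11000 km) × (4700/2100)^(1/3) = 35110 km
d/d_R = (15000) / (35110) = 0.43
Since d/d_R < 1, the body is inside the Roche limit.

inside; d/d_R ≈ 0.43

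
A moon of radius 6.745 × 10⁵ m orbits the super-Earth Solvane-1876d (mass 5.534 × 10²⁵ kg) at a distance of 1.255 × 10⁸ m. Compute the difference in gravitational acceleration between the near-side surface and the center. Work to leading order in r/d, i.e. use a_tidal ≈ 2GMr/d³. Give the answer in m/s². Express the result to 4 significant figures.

2.521 × 10⁻³ m/s²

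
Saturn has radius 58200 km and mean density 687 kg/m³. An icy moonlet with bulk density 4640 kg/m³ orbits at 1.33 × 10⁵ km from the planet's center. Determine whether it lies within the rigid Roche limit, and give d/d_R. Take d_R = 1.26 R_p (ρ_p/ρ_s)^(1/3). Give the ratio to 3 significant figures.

outside; d/d_R ≈ 3.43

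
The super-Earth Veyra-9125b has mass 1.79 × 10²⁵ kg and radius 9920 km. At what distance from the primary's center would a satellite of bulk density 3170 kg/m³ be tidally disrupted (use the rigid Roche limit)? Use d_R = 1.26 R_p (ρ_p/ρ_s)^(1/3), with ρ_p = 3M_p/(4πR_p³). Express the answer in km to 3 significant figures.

13900 km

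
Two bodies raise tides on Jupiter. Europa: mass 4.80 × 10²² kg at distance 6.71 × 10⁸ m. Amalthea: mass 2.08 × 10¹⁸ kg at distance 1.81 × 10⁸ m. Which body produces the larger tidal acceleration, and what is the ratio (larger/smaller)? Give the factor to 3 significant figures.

Tidal acceleration ∝ M/d³, so compare M/d³ for each.
Europa: (4.80 × 10²²) / (6.71 × 10⁸)³ = 1.589 × 10⁻⁴
Amalthea: (2.08 × 10¹⁸) / (1.81 × 10⁸)³ = 3.508 × 10⁻⁷
Ratio (larger/smaller) = 453

Europa, by a factor of ≈ 453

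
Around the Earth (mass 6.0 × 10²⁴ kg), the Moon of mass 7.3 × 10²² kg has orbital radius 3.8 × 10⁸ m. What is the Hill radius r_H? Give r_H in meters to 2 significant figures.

6.1 × 10⁷ m

r_H ≈ a (m/3M)^(1/3)
    = (3.8 × 10⁸) × (7.3 × 10²² / (3 × 6.0 × 10²⁴))^(1/3)
    = 6.1 × 10⁷ m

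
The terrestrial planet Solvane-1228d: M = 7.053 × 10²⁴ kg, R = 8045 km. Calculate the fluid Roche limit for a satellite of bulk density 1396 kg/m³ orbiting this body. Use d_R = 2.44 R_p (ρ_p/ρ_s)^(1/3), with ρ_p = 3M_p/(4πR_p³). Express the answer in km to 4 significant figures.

ρ_p = 3M_p/(4πR_p³) = 3 × (7.053 × 10²⁴) / (4π × (8.045 × 10⁶ m)³) = 3234 kg/m³
d_R = 2.44 × 8045 km × (3234/1396)^(1/3)
    = 25970 km

25970 km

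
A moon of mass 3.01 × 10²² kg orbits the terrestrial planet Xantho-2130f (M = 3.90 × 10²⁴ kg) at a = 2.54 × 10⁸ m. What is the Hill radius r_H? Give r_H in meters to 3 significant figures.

3.48 × 10⁷ m

r_H ≈ a (m/3M)^(1/3)
    = (2.54 × 10⁸) × (3.01 × 10²² / (3 × 3.90 × 10²⁴))^(1/3)
    = 3.48 × 10⁷ m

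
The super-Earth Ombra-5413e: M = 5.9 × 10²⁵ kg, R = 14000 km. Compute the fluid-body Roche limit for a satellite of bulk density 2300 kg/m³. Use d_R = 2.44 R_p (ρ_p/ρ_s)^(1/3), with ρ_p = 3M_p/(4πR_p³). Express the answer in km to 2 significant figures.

45000 km

ρ_p = 3M_p/(4πR_p³) = 3 × (5.9 × 10²⁵) / (4π × (1.4 × 10⁷ m)³) = 5100 kg/m³
d_R = 2.44 × 14000 km × (5100/2300)^(1/3)
    = 45000 km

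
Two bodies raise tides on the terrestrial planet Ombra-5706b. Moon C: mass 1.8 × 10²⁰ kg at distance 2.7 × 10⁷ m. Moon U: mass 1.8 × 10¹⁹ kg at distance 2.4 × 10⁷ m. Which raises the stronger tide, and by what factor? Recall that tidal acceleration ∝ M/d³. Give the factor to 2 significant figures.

Moon C, by a factor of ≈ 7.0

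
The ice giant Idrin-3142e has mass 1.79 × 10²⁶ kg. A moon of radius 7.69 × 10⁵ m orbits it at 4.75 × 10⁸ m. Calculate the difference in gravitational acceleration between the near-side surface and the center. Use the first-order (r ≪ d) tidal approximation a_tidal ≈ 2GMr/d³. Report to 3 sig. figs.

Δa = 2GMr/d³
   = 2 × (6.674 × 10⁻¹¹) × (1.79 × 10²⁶) × (7.69 × 10⁵) / (4.75 × 10⁸)³
   = 1.71 × 10⁻⁴ m/s²

1.71 × 10⁻⁴ m/s²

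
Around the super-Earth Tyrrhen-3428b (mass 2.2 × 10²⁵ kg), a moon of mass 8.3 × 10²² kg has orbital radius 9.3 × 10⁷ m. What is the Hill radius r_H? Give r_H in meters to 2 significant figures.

r_H ≈ a (m/3M)^(1/3)
    = (9.3 × 10⁷) × (8.3 × 10²² / (3 × 2.2 × 10²⁵))^(1/3)
    = 1.0 × 10⁷ m

1.0 × 10⁷ m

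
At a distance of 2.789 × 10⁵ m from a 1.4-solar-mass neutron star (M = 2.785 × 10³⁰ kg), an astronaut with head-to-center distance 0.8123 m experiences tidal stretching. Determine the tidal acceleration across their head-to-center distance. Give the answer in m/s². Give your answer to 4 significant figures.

The tidal stretch is the gradient of GM/d² times the body's extent r, hence the 1/d³ dependence.
Δa = 2GMr/d³
   = 2 × (6.674 × 10⁻¹¹) × (2.785 × 10³⁰) × (0.8123) / (2.789 × 10⁵)³
   = 1.392 × 10⁴ m/s²

1.392 × 10⁴ m/s²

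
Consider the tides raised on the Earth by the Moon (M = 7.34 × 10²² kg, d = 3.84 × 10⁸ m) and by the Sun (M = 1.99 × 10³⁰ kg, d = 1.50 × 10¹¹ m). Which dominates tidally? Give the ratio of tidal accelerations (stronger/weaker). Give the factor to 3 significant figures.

The tide-raising term goes as M/d³ (the gradient of a 1/d² field).
The Moon: (7.34 × 10²²) / (3.84 × 10⁸)³ = 1.296 × 10⁻³
The Sun: (1.99 × 10³⁰) / (1.50 × 10¹¹)³ = 5.896 × 10⁻⁴
Ratio (larger/smaller) = 2.20

The Moon, by a factor of ≈ 2.20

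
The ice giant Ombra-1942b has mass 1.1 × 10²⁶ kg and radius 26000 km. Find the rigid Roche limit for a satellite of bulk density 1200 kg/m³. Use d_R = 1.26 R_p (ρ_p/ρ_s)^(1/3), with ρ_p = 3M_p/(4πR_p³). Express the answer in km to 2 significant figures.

35000 km

ρ_p = 3M_p/(4πR_p³) = 3 × (1.1 × 10²⁶) / (4π × (2.6 × 10⁷ m)³) = 1500 kg/m³
d_R = 1.26 × 26000 km × (1500/1200)^(1/3)
    = 35000 km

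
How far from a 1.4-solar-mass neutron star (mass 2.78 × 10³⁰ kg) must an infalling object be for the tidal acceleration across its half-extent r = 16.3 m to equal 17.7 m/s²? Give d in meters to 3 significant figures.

6.99 × 10⁶ m

2GMr/d³ = a_tidal  ⇒  d = (2GMr / a_tidal)^(1/3)
d = (2 × 6.674×10⁻¹¹ × (2.78 × 10³⁰) × (16.3) / (17.7))^(1/3)
  = 6.99 × 10⁶ m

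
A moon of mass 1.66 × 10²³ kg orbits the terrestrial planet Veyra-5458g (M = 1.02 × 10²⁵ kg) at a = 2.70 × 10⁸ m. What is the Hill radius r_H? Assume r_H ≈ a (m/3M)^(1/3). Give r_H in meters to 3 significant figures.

4.74 × 10⁷ m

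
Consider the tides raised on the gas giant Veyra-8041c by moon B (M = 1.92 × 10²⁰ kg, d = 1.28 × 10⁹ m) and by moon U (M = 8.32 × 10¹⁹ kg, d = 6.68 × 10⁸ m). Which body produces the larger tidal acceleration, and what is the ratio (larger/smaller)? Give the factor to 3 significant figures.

Compare M/d³ for the two perturbers:
Moon B: (1.92 × 10²⁰) / (1.28 × 10⁹)³ = 9.155 × 10⁻⁸
Moon U: (8.32 × 10¹⁹) / (6.68 × 10⁸)³ = 2.791 × 10⁻⁷
Ratio (larger/smaller) = 3.05

Moon U, by a factor of ≈ 3.05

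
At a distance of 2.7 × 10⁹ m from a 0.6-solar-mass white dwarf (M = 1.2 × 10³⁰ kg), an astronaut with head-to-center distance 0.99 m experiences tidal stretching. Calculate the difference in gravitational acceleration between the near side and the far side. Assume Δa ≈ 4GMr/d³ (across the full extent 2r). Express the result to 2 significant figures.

1.6 × 10⁻⁸ m/s²

Δa = 4GMr/d³
   = 4 × (6.674 × 10⁻¹¹) × (1.2 × 10³⁰) × (0.99) / (2.7 × 10⁹)³
   = 1.6 × 10⁻⁸ m/s²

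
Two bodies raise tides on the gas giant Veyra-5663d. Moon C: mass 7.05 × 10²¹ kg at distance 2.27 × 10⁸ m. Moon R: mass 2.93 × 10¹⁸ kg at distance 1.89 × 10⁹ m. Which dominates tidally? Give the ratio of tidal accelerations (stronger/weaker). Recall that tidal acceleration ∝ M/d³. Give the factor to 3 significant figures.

Moon C, by a factor of ≈ 1.39 × 10⁶

Tidal stretch scales as M/d³; compute that for each body.
Moon C: (7.05 × 10²¹) / (2.27 × 10⁸)³ = 6.027 × 10⁻⁴
Moon R: (2.93 × 10¹⁸) / (1.89 × 10⁹)³ = 4.340 × 10⁻¹⁰
Ratio (larger/smaller) = 1.39 × 10⁶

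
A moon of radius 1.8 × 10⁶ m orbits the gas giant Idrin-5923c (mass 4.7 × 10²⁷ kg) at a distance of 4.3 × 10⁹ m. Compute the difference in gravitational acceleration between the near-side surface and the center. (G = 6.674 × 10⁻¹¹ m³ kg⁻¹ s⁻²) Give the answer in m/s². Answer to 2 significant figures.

Δg = 2GMr/d³
   = 2 × (6.674 × 10⁻¹¹) × (4.7 × 10²⁷) × (1.8 × 10⁶) / (4.3 × 10⁹)³
   = 1.4 × 10⁻⁵ m/s²

1.4 × 10⁻⁵ m/s²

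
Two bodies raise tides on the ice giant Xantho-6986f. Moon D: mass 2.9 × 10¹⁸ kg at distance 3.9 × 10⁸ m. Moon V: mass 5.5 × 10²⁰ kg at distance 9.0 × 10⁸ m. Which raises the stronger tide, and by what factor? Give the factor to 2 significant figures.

Compare M/d³ for the two perturbers:
Moon D: (2.9 × 10¹⁸) / (3.9 × 10⁸)³ = 4.889 × 10⁻⁸
Moon V: (5.5 × 10²⁰) / (9.0 × 10⁸)³ = 7.545 × 10⁻⁷
Ratio (larger/smaller) = 15

Moon V, by a factor of ≈ 15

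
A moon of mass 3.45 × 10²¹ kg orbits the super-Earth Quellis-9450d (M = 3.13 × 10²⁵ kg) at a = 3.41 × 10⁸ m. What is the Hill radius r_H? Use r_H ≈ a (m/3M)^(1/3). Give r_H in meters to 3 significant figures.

r_H ≈ a (m/3M)^(1/3)
    = (3.41 × 10⁸) × (3.45 × 10²¹ / (3 × 3.13 × 10²⁵))^(1/3)
    = 1.13 × 10⁷ m

1.13 × 10⁷ m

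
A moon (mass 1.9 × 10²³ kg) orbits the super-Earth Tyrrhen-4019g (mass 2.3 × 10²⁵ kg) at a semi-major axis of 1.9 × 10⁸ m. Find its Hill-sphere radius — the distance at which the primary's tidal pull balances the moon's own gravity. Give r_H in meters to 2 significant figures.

r_H ≈ a (m/3M)^(1/3)
    = (1.9 × 10⁸) × (1.9 × 10²³ / (3 × 2.3 × 10²⁵))^(1/3)
    = 2.7 × 10⁷ m

2.7 × 10⁷ m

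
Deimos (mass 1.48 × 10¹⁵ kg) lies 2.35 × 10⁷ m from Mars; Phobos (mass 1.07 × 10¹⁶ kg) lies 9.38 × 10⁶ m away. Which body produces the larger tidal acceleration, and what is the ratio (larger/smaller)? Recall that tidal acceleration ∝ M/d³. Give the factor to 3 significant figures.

Phobos, by a factor of ≈ 114

Tidal stretch scales as M/d³; compute that for each body.
Deimos: (1.48 × 10¹⁵) / (2.35 × 10⁷)³ = 1.140 × 10⁻⁷
Phobos: (1.07 × 10¹⁶) / (9.38 × 10⁶)³ = 1.297 × 10⁻⁵
Ratio (larger/smaller) = 114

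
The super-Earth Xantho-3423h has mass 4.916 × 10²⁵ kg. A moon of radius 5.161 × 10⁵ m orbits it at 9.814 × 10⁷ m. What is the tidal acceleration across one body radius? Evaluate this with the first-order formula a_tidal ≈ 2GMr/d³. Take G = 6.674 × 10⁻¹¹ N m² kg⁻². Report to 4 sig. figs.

Since r ≪ d, expand the inverse-square field across one radius to get the leading 2GMr/d³ term.
Δa = 2GMr/d³
   = 2 × (6.674 × 10⁻¹¹) × (4.916 × 10²⁵) × (5.161 × 10⁵) / (9.814 × 10⁷)³
   = 3.583 × 10⁻³ m/s²

3.583 × 10⁻³ m/s²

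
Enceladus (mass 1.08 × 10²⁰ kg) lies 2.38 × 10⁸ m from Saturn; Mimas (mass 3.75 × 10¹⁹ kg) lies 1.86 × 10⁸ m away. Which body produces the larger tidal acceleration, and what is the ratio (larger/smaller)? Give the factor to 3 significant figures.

Compare M/d³ for the two perturbers:
Enceladus: (1.08 × 10²⁰) / (2.38 × 10⁸)³ = 8.011 × 10⁻⁶
Mimas: (3.75 × 10¹⁹) / (1.86 × 10⁸)³ = 5.828 × 10⁻⁶
Ratio (larger/smaller) = 1.37

Enceladus, by a factor of ≈ 1.37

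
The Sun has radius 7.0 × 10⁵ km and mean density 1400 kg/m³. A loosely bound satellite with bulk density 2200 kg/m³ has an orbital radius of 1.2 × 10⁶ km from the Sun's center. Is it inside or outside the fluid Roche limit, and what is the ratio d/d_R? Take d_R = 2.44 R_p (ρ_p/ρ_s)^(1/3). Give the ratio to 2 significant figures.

d_R = 2.44 × (7.0 × 10⁵ km) × (1400/2200)^(1/3) = 1.469 × 10⁶ km
d/d_R = (1.2 × 10⁶) / (1.469 × 10⁶) = 0.82
Since d/d_R < 1, the body is inside the Roche limit.

inside; d/d_R ≈ 0.82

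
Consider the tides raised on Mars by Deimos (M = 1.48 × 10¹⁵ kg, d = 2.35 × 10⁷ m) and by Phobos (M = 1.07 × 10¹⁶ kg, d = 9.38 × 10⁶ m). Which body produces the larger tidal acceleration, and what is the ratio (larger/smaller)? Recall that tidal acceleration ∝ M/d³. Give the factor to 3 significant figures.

The tide-raising term goes as M/d³ (the gradient of a 1/d² field).
Deimos: (1.48 × 10¹⁵) / (2.35 × 10⁷)³ = 1.140 × 10⁻⁷
Phobos: (1.07 × 10¹⁶) / (9.38 × 10⁶)³ = 1.297 × 10⁻⁵
Ratio (larger/smaller) = 114

Phobos, by a factor of ≈ 114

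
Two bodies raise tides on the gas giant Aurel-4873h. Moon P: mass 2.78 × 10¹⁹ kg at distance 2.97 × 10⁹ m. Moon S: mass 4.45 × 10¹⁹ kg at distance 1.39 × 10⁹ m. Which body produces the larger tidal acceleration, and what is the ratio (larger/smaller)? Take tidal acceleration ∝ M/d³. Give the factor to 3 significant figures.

Moon S, by a factor of ≈ 15.6

Tidal acceleration ∝ M/d³, so compare M/d³ for each.
Moon P: (2.78 × 10¹⁹) / (2.97 × 10⁹)³ = 1.061 × 10⁻⁹
Moon S: (4.45 × 10¹⁹) / (1.39 × 10⁹)³ = 1.657 × 10⁻⁸
Ratio (larger/smaller) = 15.6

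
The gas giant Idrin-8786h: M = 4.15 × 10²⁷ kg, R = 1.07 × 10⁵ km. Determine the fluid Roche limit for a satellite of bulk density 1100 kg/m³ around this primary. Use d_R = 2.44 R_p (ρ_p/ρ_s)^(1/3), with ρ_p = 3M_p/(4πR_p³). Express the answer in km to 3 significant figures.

2.36 × 10⁵ km

ρ_p = 3M_p/(4πR_p³) = 3 × (4.15 × 10²⁷) / (4π × (1.07 × 10⁸ m)³) = 809 kg/m³
d_R = 2.44 × 1.07 × 10⁵ km × (809/1100)^(1/3)
    = 2.36 × 10⁵ km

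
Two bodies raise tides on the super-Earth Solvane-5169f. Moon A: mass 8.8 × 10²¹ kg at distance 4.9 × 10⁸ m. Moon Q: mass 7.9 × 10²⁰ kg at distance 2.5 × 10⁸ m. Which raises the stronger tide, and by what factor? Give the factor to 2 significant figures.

Tidal stretch scales as M/d³; compute that for each body.
Moon A: (8.8 × 10²¹) / (4.9 × 10⁸)³ = 7.480 × 10⁻⁵
Moon Q: (7.9 × 10²⁰) / (2.5 × 10⁸)³ = 5.056 × 10⁻⁵
Ratio (larger/smaller) = 1.5

Moon A, by a factor of ≈ 1.5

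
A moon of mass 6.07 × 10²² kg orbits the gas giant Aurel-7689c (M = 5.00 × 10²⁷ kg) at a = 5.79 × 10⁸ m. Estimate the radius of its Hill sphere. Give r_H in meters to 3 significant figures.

9.23 × 10⁶ m

r_H ≈ a (m/3M)^(1/3)
    = (5.79 × 10⁸) × (6.07 × 10²² / (3 × 5.00 × 10²⁷))^(1/3)
    = 9.23 × 10⁶ m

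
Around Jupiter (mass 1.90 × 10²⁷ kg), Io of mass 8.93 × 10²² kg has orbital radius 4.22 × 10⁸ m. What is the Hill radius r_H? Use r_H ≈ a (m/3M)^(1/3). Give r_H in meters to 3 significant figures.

r_H ≈ a (m/3M)^(1/3)
    = (4.22 × 10⁸) × (8.93 × 10²² / (3 × 1.90 × 10²⁷))^(1/3)
    = 1.06 × 10⁷ m

1.06 × 10⁷ m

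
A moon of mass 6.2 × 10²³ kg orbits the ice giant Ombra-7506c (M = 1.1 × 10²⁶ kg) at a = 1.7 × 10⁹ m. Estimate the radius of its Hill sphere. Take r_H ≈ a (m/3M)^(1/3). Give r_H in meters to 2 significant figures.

2.1 × 10⁸ m

r_H ≈ a (m/3M)^(1/3)
    = (1.7 × 10⁹) × (6.2 × 10²³ / (3 × 1.1 × 10²⁶))^(1/3)
    = 2.1 × 10⁸ m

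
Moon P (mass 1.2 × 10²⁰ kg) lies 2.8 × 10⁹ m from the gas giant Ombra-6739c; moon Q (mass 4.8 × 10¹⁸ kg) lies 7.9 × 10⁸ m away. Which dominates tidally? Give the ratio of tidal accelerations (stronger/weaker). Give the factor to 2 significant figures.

The tide-raising term goes as M/d³ (the gradient of a 1/d² field).
Moon P: (1.2 × 10²⁰) / (2.8 × 10⁹)³ = 5.466 × 10⁻⁹
Moon Q: (4.8 × 10¹⁸) / (7.9 × 10⁸)³ = 9.736 × 10⁻⁹
Ratio (larger/smaller) = 1.8

Moon Q, by a factor of ≈ 1.8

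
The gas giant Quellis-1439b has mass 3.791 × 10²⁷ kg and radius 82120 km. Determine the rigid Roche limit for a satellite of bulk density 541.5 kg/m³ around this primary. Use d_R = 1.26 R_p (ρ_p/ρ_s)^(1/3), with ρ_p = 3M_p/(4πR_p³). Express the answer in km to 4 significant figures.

ρ_p = 3M_p/(4πR_p³) = 3 × (3.791 × 10²⁷) / (4π × (8.212 × 10⁷ m)³) = 1634 kg/m³
d_R = 1.26 × 82120 km × (1634/541.5)^(1/3)
    = 1.495 × 10⁵ km

1.495 × 10⁵ km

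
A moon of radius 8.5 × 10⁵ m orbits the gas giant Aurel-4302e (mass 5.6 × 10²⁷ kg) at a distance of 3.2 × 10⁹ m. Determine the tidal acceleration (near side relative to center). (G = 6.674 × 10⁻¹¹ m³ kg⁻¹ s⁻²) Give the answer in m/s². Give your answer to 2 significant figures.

a_tidal = 2GMr/d³
        = 2 × (6.674 × 10⁻¹¹) × (5.6 × 10²⁷) × (8.5 × 10⁵) / (3.2 × 10⁹)³
        = 1.9 × 10⁻⁵ m/s²

1.9 × 10⁻⁵ m/s²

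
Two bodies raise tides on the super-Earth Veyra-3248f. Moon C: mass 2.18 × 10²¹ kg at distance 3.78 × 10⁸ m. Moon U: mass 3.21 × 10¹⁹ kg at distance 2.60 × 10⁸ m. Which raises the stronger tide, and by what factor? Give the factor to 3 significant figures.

Moon C, by a factor of ≈ 22.1

Compare M/d³ for the two perturbers:
Moon C: (2.18 × 10²¹) / (3.78 × 10⁸)³ = 4.036 × 10⁻⁵
Moon U: (3.21 × 10¹⁹) / (2.60 × 10⁸)³ = 1.826 × 10⁻⁶
Ratio (larger/smaller) = 22.1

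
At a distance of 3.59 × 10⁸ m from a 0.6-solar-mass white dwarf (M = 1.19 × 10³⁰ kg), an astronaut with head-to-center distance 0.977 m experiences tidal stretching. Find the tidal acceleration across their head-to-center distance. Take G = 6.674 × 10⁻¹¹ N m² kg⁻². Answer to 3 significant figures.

a_tidal = 2GMr/d³
        = 2 × (6.674 × 10⁻¹¹) × (1.19 × 10³⁰) × (0.977) / (3.59 × 10⁸)³
        = 3.35 × 10⁻⁶ m/s²

3.35 × 10⁻⁶ m/s²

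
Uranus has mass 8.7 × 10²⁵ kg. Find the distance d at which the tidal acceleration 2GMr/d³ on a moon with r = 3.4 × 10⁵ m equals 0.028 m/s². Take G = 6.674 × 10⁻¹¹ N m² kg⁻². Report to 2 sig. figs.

5.2 × 10⁷ m

2GMr/d³ = a_tidal  ⇒  d = (2GMr / a_tidal)^(1/3)
d = (2 × 6.674×10⁻¹¹ × (8.7 × 10²⁵) × (3.4 × 10⁵) / (0.028))^(1/3)
  = 5.2 × 10⁷ m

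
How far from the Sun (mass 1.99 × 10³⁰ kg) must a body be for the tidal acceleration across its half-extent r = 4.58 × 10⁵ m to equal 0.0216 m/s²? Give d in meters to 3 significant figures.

2GMr/d³ = a_tidal  ⇒  d = (2GMr / a_tidal)^(1/3)
d = (2 × 6.674×10⁻¹¹ × (1.99 × 10³⁰) × (4.58 × 10⁵) / (0.0216))^(1/3)
  = 1.78 × 10⁹ m

1.78 × 10⁹ m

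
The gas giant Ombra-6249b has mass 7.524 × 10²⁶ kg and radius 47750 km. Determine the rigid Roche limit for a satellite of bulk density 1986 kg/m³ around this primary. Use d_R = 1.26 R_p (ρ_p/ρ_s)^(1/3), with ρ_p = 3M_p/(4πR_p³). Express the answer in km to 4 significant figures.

56560 km

ρ_p = 3M_p/(4πR_p³) = 3 × (7.524 × 10²⁶) / (4π × (4.775 × 10⁷ m)³) = 1650 kg/m³
d_R = 1.26 × 47750 km × (1650/1986)^(1/3)
    = 56560 km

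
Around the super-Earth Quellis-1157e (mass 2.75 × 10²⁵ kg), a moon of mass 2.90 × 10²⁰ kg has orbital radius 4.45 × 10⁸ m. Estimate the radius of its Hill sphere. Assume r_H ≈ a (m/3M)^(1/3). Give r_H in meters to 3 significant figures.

r_H ≈ a (m/3M)^(1/3)
    = (4.45 × 10⁸) × (2.90 × 10²⁰ / (3 × 2.75 × 10²⁵))^(1/3)
    = 6.77 × 10⁶ m

6.77 × 10⁶ m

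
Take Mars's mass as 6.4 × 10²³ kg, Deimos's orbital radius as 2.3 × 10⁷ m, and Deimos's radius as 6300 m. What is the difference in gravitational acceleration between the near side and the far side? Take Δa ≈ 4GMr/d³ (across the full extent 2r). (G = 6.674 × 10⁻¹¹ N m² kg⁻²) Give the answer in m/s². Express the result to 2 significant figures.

Δg = 4GMr/d³
   = 4 × (6.674 × 10⁻¹¹) × (6.4 × 10²³) × (6300) / (2.3 × 10⁷)³
   = 8.8 × 10⁻⁵ m/s²

8.8 × 10⁻⁵ m/s²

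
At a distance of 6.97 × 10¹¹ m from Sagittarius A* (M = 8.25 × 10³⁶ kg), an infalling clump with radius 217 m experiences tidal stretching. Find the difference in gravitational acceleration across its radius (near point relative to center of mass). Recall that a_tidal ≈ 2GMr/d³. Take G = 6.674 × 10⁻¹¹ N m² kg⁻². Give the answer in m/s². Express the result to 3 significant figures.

7.06 × 10⁻⁷ m/s²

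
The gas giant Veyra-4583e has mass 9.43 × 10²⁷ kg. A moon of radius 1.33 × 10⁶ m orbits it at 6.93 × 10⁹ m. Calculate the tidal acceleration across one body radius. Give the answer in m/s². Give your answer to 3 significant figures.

Differencing GM/(d−r)² and GM/d² to first order in r/d gives 2GMr/d³.
Δg = 2GMr/d³
   = 2 × (6.674 × 10⁻¹¹) × (9.43 × 10²⁷) × (1.33 × 10⁶) / (6.93 × 10⁹)³
   = 5.03 × 10⁻⁶ m/s²

5.03 × 10⁻⁶ m/s²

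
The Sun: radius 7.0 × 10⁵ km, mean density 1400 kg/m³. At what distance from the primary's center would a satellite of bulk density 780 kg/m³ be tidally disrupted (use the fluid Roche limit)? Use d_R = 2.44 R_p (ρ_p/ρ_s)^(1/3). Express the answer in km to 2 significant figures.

2.1 × 10⁶ km

d_R = 2.44 × 7.0 × 10⁵ km × (1400/780)^(1/3)
    = 2.1 × 10⁶ km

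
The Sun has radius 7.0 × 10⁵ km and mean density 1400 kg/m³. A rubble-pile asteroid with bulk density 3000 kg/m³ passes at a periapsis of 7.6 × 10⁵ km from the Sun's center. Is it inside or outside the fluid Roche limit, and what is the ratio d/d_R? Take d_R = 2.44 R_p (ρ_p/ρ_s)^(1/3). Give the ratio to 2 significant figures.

inside; d/d_R ≈ 0.57

d_R = 2.44 × (7.0 × 10⁵ km) × (1400/3000)^(1/3) = 1.325 × 10⁶ km
d/d_R = (7.6 × 10⁵) / (1.325 × 10⁶) = 0.57
Since d/d_R < 1, the body is inside the Roche limit.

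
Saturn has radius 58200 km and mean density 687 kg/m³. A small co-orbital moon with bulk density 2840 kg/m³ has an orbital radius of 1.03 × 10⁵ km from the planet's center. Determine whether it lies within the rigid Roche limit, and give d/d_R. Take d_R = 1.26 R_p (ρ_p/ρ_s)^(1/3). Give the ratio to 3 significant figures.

outside; d/d_R ≈ 2.25

d_R = 1.26 × (58200 km) × (687/2840)^(1/3) = 45690 km
d/d_R = (1.03 × 10⁵) / (45690) = 2.25
Since d/d_R > 1, the body is outside the Roche limit.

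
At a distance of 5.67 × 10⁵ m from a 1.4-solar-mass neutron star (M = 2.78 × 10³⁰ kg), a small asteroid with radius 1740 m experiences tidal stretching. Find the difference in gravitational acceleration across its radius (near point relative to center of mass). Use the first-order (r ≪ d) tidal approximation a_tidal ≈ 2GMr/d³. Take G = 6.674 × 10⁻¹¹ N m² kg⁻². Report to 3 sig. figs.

a_tidal = 2GMr/d³
        = 2 × (6.674 × 10⁻¹¹) × (2.78 × 10³⁰) × (1740) / (5.67 × 10⁵)³
        = 3.54 × 10⁶ m/s²

3.54 × 10⁶ m/s²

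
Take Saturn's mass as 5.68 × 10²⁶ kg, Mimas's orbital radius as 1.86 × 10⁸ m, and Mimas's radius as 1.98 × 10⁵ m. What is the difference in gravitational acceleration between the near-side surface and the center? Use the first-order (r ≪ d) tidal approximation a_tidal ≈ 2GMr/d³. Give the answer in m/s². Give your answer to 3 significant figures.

Δg = 2GMr/d³
   = 2 × (6.674 × 10⁻¹¹) × (5.68 × 10²⁶) × (1.98 × 10⁵) / (1.86 × 10⁸)³
   = 2.33 × 10⁻³ m/s²

2.33 × 10⁻³ m/s²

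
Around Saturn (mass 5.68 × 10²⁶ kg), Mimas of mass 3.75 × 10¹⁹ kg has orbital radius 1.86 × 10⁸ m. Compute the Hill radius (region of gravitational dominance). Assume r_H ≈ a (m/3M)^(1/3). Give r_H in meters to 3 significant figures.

r_H ≈ a (m/3M)^(1/3)
    = (1.86 × 10⁸) × (3.75 × 10¹⁹ / (3 × 5.68 × 10²⁶))^(1/3)
    = 5.21 × 10⁵ m

5.21 × 10⁵ m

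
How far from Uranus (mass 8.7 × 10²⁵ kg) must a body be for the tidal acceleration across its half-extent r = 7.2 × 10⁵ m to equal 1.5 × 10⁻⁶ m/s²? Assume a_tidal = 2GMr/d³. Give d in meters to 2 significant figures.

1.8 × 10⁹ m

2GMr/d³ = a_tidal  ⇒  d = (2GMr / a_tidal)^(1/3)
d = (2 × 6.674×10⁻¹¹ × (8.7 × 10²⁵) × (7.2 × 10⁵) / (1.5 × 10⁻⁶))^(1/3)
  = 1.8 × 10⁹ m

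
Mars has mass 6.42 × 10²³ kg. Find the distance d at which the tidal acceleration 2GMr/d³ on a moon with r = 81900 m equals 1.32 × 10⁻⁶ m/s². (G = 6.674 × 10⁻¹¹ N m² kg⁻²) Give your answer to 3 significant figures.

1.75 × 10⁸ m

2GMr/d³ = a_tidal  ⇒  d = (2GMr / a_tidal)^(1/3)
d = (2 × 6.674×10⁻¹¹ × (6.42 × 10²³) × (81900) / (1.32 × 10⁻⁶))^(1/3)
  = 1.75 × 10⁸ m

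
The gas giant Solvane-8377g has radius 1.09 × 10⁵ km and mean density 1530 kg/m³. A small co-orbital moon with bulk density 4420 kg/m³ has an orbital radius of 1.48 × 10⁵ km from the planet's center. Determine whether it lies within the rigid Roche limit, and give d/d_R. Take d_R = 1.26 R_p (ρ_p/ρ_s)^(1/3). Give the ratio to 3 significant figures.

d_R = 1.26 × (1.09 × 10⁵ km) × (1530/4420)^(1/3) = 96430 km
d/d_R = (1.48 × 10⁵) / (96430) = 1.53
Since d/d_R > 1, the body is outside the Roche limit.

outside; d/d_R ≈ 1.53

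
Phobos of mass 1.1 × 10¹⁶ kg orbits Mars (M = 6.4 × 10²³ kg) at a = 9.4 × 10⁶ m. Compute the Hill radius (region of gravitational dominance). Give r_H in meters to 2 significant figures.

1.7 × 10⁴ m

r_H ≈ a (m/3M)^(1/3)
    = (9.4 × 10⁶) × (1.1 × 10¹⁶ / (3 × 6.4 × 10²³))^(1/3)
    = 1.7 × 10⁴ m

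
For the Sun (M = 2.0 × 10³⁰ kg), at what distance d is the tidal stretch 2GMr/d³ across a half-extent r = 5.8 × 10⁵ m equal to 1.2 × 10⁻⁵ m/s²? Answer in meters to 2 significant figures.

2.3 × 10¹⁰ m

2GMr/d³ = a_tidal  ⇒  d = (2GMr / a_tidal)^(1/3)
d = (2 × 6.674×10⁻¹¹ × (2.0 × 10³⁰) × (5.8 × 10⁵) / (1.2 × 10⁻⁵))^(1/3)
  = 2.3 × 10¹⁰ m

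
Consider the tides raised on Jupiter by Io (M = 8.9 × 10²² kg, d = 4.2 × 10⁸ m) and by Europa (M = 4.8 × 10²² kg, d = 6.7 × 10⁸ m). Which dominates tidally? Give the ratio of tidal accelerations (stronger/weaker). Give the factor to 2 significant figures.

Io, by a factor of ≈ 7.5

Tidal stretch scales as M/d³; compute that for each body.
Io: (8.9 × 10²²) / (4.2 × 10⁸)³ = 1.201 × 10⁻³
Europa: (4.8 × 10²²) / (6.7 × 10⁸)³ = 1.596 × 10⁻⁴
Ratio (larger/smaller) = 7.5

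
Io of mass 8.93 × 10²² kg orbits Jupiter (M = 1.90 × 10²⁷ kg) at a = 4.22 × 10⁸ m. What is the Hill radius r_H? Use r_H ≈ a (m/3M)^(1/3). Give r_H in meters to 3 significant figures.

1.06 × 10⁷ m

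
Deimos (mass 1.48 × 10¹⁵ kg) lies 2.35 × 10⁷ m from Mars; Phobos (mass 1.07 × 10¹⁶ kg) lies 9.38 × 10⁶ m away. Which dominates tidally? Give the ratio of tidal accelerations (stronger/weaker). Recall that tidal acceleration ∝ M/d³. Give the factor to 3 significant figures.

Phobos, by a factor of ≈ 114

The tide-raising term goes as M/d³ (the gradient of a 1/d² field).
Deimos: (1.48 × 10¹⁵) / (2.35 × 10⁷)³ = 1.140 × 10⁻⁷
Phobos: (1.07 × 10¹⁶) / (9.38 × 10⁶)³ = 1.297 × 10⁻⁵
Ratio (larger/smaller) = 114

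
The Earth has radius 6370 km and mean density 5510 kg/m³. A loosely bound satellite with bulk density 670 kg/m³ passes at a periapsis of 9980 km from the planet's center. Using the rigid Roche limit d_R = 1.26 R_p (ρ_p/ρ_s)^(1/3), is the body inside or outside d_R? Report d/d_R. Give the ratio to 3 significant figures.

d_R = 1.26 × (6370 km) × (5510/670)^(1/3) = 16200 km
d/d_R = (9980) / (16200) = 0.616
Since d/d_R < 1, the body is inside the Roche limit.

inside; d/d_R ≈ 0.616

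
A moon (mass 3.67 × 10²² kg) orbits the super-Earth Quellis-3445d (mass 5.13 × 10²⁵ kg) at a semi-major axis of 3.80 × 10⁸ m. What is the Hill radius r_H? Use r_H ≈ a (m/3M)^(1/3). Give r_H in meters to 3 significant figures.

2.36 × 10⁷ m

r_H ≈ a (m/3M)^(1/3)
    = (3.80 × 10⁸) × (3.67 × 10²² / (3 × 5.13 × 10²⁵))^(1/3)
    = 2.36 × 10⁷ m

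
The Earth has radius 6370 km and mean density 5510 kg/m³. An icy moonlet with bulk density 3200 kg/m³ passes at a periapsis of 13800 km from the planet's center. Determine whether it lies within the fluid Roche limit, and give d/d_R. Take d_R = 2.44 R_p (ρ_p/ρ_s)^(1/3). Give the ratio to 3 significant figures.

d_R = 2.44 × (6370 km) × (5510/3200)^(1/3) = 18630 km
d/d_R = (13800) / (18630) = 0.741
Since d/d_R < 1, the body is inside the Roche limit.

inside; d/d_R ≈ 0.741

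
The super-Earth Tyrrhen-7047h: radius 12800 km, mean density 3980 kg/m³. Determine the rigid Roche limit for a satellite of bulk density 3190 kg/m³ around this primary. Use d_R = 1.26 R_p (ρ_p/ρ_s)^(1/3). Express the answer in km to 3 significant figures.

17400 km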